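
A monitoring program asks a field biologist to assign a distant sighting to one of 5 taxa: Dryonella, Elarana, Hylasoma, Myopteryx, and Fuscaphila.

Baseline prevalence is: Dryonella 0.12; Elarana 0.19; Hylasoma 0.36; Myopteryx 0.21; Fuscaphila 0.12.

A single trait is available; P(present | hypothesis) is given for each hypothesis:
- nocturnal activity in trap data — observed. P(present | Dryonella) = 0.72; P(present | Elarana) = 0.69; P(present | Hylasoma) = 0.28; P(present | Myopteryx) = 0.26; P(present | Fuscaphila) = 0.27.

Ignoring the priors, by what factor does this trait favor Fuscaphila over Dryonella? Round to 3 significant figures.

0.375

The Bayes factor is the ratio of the two likelihoods.
  Fuscaphila: 0.27
  Dryonella: 0.72
Bayes factor = 0.27 / 0.72 ≈ 0.375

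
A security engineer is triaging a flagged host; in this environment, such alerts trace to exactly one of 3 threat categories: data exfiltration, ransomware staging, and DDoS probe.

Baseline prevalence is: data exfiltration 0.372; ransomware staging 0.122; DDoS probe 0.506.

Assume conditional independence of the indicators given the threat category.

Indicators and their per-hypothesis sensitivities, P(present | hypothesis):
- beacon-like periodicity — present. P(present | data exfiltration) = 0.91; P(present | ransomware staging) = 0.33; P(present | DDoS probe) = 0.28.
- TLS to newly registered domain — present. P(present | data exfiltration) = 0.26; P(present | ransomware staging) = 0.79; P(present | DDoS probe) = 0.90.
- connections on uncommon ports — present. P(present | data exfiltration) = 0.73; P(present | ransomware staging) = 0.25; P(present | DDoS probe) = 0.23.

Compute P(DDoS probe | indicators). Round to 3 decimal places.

By Bayes' rule with conditional independence, the unnormalized weight for each hypothesis is prior × ∏ likelihoods:
  data exfiltration: 0.372 × 0.91 × 0.26 × 0.73 = 0.064251
  ransomware staging: 0.122 × 0.33 × 0.79 × 0.25 = 0.0079514
  DDoS probe: 0.506 × 0.28 × 0.90 × 0.23 = 0.029328
Normalizing constant Z = 0.064251 + 0.0079514 + 0.029328 = 0.10153.
P(DDoS probe | evidence) = 0.029328 / 0.10153 ≈ 0.289.

0.289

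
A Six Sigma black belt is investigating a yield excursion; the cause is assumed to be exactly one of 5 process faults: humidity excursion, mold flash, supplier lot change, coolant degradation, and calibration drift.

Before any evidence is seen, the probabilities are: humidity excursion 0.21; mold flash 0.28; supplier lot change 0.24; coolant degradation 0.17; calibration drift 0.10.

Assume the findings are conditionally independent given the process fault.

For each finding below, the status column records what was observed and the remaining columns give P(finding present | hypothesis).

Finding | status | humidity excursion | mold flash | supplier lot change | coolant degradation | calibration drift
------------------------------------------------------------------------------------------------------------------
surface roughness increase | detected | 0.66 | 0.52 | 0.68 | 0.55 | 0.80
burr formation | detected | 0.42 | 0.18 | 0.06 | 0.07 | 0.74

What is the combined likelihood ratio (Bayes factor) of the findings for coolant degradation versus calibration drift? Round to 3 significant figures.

Joint likelihood of the evidence pattern under each hypothesis:
  coolant degradation: 0.55 × 0.07 = 0.0385
  calibration drift: 0.80 × 0.74 = 0.592
Bayes factor = 0.0385 / 0.592 ≈ 0.0650

0.0650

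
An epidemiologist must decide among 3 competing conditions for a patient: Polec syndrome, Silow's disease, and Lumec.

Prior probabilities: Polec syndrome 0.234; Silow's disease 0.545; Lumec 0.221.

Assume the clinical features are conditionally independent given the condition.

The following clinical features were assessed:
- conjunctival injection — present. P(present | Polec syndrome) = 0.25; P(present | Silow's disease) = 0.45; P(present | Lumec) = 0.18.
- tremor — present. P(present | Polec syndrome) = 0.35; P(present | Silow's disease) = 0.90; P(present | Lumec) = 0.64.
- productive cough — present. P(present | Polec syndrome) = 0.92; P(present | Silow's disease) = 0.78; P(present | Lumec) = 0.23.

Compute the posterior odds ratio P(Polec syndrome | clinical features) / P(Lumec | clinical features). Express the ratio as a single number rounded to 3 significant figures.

The normalizing constant cancels in an odds ratio, so compute prior × likelihood for the two hypotheses only:
  Polec syndrome: 0.234 × 0.25 × 0.35 × 0.92 = 0.018837
  Lumec: 0.221 × 0.18 × 0.64 × 0.23 = 0.0058556
Odds(Polec syndrome : Lumec) = 0.018837 / 0.0058556 ≈ 3.22.

3.22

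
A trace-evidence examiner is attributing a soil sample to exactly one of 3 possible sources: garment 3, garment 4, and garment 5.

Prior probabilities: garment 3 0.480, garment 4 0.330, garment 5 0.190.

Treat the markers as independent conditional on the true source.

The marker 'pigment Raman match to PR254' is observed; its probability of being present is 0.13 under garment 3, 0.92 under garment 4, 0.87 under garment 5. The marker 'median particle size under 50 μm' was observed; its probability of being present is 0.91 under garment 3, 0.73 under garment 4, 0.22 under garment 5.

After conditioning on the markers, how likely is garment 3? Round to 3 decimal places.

For each hypothesis, the unnormalized posterior weight is prior × product of the marker likelihoods:
  garment 3: 0.480 × 0.13 × 0.91 = 0.056784
  garment 4: 0.330 × 0.92 × 0.73 = 0.22163
  garment 5: 0.190 × 0.87 × 0.22 = 0.036366
Marginal likelihood of the evidence = 0.31478.
P(garment 3 | evidence) = 0.056784 / 0.31478 ≈ 0.180.

0.180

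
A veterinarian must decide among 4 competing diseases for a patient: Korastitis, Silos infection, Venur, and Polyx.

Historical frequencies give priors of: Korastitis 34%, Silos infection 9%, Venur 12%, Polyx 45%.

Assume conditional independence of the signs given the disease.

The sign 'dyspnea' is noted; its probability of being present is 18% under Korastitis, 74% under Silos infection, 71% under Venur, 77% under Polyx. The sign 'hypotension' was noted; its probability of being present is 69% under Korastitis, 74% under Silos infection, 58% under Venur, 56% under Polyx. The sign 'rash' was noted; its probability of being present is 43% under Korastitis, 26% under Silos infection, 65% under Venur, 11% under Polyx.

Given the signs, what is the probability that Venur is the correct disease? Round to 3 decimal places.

0.380

For each hypothesis, the unnormalized posterior weight is prior × product of the sign likelihoods:
  Korastitis: 0.34 × 0.18 × 0.69 × 0.43 = 0.018158
  Silos infection: 0.09 × 0.74 × 0.74 × 0.26 = 0.012814
  Venur: 0.12 × 0.71 × 0.58 × 0.65 = 0.03212
  Polyx: 0.45 × 0.77 × 0.56 × 0.11 = 0.021344
Marginal likelihood of the evidence = 0.084437.
P(Venur | evidence) = 0.03212 / 0.084437 ≈ 0.380.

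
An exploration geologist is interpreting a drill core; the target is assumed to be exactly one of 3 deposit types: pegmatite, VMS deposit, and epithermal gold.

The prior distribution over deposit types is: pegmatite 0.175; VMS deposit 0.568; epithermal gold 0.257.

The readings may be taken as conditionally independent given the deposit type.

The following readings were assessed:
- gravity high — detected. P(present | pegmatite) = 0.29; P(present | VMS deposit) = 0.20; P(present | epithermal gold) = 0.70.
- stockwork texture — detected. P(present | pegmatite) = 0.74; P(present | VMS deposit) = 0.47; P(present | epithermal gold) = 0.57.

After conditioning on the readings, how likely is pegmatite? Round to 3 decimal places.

0.194

Multiply each prior by the joint likelihood of the reading pattern:
  pegmatite: 0.175 × 0.29 × 0.74 = 0.037555
  VMS deposit: 0.568 × 0.20 × 0.47 = 0.053392
  epithermal gold: 0.257 × 0.70 × 0.57 = 0.10254
Marginal likelihood of the evidence = 0.19349.
P(pegmatite | evidence) = 0.037555 / 0.19349 ≈ 0.194.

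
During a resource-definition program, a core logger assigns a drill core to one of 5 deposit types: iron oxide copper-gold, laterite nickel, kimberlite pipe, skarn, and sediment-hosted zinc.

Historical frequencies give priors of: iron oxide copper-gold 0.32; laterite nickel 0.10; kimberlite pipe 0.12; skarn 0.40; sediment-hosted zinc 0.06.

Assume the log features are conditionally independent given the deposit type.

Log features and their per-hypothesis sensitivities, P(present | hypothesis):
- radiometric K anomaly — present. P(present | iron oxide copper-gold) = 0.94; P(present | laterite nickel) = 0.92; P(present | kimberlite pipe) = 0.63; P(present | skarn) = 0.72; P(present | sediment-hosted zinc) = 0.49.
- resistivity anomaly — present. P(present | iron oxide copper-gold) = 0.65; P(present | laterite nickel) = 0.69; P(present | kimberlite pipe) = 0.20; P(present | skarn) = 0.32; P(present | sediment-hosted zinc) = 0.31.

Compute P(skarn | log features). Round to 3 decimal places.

0.246

For each hypothesis, the unnormalized posterior weight is prior × product of the log feature likelihoods:
  iron oxide copper-gold: 0.32 × 0.94 × 0.65 = 0.19552
  laterite nickel: 0.10 × 0.92 × 0.69 = 0.06348
  kimberlite pipe: 0.12 × 0.63 × 0.20 = 0.01512
  skarn: 0.40 × 0.72 × 0.32 = 0.09216
  sediment-hosted zinc: 0.06 × 0.49 × 0.31 = 0.009114
The unnormalized weights sum to 0.37539.
P(skarn | evidence) = 0.09216 / 0.37539 ≈ 0.246.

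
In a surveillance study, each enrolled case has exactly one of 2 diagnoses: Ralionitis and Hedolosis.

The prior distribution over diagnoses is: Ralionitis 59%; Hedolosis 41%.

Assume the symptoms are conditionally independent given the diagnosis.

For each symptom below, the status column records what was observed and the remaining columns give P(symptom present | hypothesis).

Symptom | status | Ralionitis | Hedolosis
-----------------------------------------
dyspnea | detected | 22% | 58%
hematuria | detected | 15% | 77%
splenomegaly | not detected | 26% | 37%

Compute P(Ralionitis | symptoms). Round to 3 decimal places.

0.111

Multiply each prior by the joint likelihood of the symptom pattern (using 1 − P(present | H) for each absent symptom):
  Ralionitis: 0.59 × 0.22 × 0.15 × (1 − 0.26) = 0.014408
  Hedolosis: 0.41 × 0.58 × 0.77 × (1 − 0.37) = 0.11536
Normalizing constant Z = 0.014408 + 0.11536 = 0.12976.
P(Ralionitis | evidence) = 0.014408 / 0.12976 ≈ 0.111.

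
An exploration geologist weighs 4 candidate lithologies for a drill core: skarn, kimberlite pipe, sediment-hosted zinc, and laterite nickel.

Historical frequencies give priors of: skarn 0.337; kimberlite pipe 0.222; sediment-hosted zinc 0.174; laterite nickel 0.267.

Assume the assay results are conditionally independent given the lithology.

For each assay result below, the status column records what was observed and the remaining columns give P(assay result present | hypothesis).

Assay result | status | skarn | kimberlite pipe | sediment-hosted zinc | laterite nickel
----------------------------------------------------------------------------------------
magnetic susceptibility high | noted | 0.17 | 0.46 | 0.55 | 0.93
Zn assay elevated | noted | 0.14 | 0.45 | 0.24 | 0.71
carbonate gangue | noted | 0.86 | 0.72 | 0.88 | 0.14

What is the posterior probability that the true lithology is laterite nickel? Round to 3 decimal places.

Multiply each prior by the joint likelihood of the assay result pattern:
  skarn: 0.337 × 0.17 × 0.14 × 0.86 = 0.0068977
  kimberlite pipe: 0.222 × 0.46 × 0.45 × 0.72 = 0.033087
  sediment-hosted zinc: 0.174 × 0.55 × 0.24 × 0.88 = 0.020212
  laterite nickel: 0.267 × 0.93 × 0.71 × 0.14 = 0.024682
Marginal likelihood of the evidence = 0.084878.
P(laterite nickel | evidence) = 0.024682 / 0.084878 ≈ 0.291.

0.291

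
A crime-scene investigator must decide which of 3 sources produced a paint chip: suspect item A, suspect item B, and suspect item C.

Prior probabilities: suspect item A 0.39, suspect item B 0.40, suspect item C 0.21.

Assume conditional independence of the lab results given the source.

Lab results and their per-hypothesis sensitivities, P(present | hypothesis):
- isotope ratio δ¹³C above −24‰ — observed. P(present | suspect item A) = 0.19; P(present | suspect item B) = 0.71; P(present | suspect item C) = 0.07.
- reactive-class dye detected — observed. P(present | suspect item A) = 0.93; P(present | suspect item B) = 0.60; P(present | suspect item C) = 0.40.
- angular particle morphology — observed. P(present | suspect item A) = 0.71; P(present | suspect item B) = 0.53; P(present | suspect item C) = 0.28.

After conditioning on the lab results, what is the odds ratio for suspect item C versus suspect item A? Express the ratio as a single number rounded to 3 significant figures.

0.0336

Unnormalized posterior weight (prior times the lab result likelihoods) for each of the two hypotheses:
  suspect item C: 0.21 × 0.07 × 0.40 × 0.28 = 0.0016464
  suspect item A: 0.39 × 0.19 × 0.93 × 0.71 = 0.048928
Odds(suspect item C : suspect item A) = 0.0016464 / 0.048928 ≈ 0.0336.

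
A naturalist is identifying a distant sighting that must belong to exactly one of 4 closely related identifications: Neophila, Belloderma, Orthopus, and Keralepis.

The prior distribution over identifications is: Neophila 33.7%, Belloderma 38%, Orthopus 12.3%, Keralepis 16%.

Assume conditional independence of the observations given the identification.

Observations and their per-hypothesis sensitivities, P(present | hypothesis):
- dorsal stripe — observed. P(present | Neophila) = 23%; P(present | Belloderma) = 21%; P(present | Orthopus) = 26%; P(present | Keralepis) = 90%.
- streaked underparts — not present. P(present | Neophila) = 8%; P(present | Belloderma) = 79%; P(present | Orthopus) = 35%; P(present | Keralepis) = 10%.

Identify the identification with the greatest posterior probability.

For each hypothesis, the unnormalized posterior weight is prior × product of the observation likelihoods (using 1 − P(present | H) for each absent observation):
  Neophila: 0.337 × 0.23 × (1 − 0.08) = 0.071309
  Belloderma: 0.380 × 0.21 × (1 − 0.79) = 0.016758
  Orthopus: 0.123 × 0.26 × (1 − 0.35) = 0.020787
  Keralepis: 0.160 × 0.90 × (1 − 0.10) = 0.1296
Marginal likelihood of the evidence = 0.23845.
P(Neophila | evidence) ≈ 0.071309 / 0.23845 ≈ 0.299
P(Belloderma | evidence) ≈ 0.016758 / 0.23845 ≈ 0.070
P(Orthopus | evidence) ≈ 0.020787 / 0.23845 ≈ 0.087
P(Keralepis | evidence) ≈ 0.1296 / 0.23845 ≈ 0.544
The largest is 0.544, so Keralepis is most probable.

Keralepis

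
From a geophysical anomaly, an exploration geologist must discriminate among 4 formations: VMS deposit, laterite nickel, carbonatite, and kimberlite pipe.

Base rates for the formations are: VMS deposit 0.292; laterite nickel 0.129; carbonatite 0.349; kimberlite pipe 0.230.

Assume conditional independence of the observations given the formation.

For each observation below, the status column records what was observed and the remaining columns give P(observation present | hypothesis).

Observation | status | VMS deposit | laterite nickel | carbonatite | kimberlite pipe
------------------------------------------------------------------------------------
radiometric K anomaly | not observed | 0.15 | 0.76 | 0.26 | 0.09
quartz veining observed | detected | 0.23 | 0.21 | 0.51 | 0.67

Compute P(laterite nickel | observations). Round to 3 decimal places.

0.019

By Bayes' rule with conditional independence, the unnormalized weight for each hypothesis is prior × ∏ likelihoods (using 1 − P(present | H) for each absent observation):
  VMS deposit: 0.292 × (1 − 0.15) × 0.23 = 0.057086
  laterite nickel: 0.129 × (1 − 0.76) × 0.21 = 0.0065016
  carbonatite: 0.349 × (1 − 0.26) × 0.51 = 0.13171
  kimberlite pipe: 0.230 × (1 − 0.09) × 0.67 = 0.14023
Normalizing constant Z = 0.057086 + 0.0065016 + 0.13171 + 0.14023 = 0.33553.
P(laterite nickel | evidence) = 0.0065016 / 0.33553 ≈ 0.019.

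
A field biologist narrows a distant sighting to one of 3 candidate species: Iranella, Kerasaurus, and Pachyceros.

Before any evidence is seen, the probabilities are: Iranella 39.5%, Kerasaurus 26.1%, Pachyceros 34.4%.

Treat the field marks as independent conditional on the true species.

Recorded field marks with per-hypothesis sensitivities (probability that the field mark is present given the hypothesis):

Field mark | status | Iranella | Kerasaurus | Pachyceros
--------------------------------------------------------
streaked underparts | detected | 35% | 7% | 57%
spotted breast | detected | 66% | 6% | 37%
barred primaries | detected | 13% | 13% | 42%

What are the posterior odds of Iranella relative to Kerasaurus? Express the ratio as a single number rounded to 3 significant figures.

Unnormalized posterior weight (prior times the field mark likelihoods) for each of the two hypotheses:
  Iranella: 0.395 × 0.35 × 0.66 × 0.13 = 0.011862
  Kerasaurus: 0.261 × 0.07 × 0.06 × 0.13 = 0.00014251
Posterior odds = 0.011862 / 0.00014251 ≈ 83.2.

83.2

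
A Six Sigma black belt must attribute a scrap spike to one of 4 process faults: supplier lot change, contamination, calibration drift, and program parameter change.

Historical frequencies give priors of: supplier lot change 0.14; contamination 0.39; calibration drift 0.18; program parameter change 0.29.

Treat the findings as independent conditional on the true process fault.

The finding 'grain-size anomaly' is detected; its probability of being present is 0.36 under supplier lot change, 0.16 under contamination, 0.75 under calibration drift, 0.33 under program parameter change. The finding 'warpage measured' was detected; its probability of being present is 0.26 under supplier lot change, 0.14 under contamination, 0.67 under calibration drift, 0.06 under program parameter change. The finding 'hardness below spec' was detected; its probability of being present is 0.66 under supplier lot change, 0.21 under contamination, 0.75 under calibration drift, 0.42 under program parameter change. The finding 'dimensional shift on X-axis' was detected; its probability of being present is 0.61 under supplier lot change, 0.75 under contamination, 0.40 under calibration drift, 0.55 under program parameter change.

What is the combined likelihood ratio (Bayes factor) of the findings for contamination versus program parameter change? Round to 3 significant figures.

The Bayes factor is the ratio of the joint likelihoods of the evidence pattern under the two hypotheses.
  contamination: 0.16 × 0.14 × 0.21 × 0.75 = 0.003528
  program parameter change: 0.33 × 0.06 × 0.42 × 0.55 = 0.0045738
Bayes factor = 0.003528 / 0.0045738 ≈ 0.771

0.771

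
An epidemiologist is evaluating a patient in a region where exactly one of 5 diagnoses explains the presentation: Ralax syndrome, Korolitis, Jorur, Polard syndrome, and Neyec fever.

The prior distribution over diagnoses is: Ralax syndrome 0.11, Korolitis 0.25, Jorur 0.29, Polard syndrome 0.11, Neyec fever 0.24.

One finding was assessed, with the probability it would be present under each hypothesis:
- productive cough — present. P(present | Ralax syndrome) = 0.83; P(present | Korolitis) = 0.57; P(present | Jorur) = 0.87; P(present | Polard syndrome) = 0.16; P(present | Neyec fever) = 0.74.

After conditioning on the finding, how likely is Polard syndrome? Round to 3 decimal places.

0.026

Multiply each prior by the likelihood of the finding:
  Ralax syndrome: 0.11 × 0.83 = 0.0913
  Korolitis: 0.25 × 0.57 = 0.1425
  Jorur: 0.29 × 0.87 = 0.2523
  Polard syndrome: 0.11 × 0.16 = 0.0176
  Neyec fever: 0.24 × 0.74 = 0.1776
Normalizing constant Z = 0.0913 + 0.1425 + 0.2523 + 0.0176 + 0.1776 = 0.6813.
P(Polard syndrome | evidence) = 0.0176 / 0.6813 ≈ 0.026.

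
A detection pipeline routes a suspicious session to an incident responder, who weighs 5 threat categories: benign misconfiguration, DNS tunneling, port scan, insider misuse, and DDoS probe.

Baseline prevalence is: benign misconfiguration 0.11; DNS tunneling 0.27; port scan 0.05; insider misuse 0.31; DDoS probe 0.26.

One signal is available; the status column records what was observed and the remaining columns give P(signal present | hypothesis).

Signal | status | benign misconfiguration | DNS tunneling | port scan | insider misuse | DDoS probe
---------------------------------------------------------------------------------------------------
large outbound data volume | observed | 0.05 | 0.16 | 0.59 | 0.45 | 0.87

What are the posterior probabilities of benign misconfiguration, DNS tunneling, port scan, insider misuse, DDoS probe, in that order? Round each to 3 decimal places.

By Bayes' rule, the unnormalized weight for each hypothesis is prior × likelihood:
  benign misconfiguration: 0.11 × 0.05 = 0.0055
  DNS tunneling: 0.27 × 0.16 = 0.0432
  port scan: 0.05 × 0.59 = 0.0295
  insider misuse: 0.31 × 0.45 = 0.1395
  DDoS probe: 0.26 × 0.87 = 0.2262
The unnormalized weights sum to 0.4439.
P(benign misconfiguration | evidence) = 0.0055 / 0.4439 ≈ 0.012
P(DNS tunneling | evidence) = 0.0432 / 0.4439 ≈ 0.097
P(port scan | evidence) = 0.0295 / 0.4439 ≈ 0.066
P(insider misuse | evidence) = 0.1395 / 0.4439 ≈ 0.314
P(DDoS probe | evidence) = 0.2262 / 0.4439 ≈ 0.510

0.012, 0.097, 0.066, 0.314, 0.510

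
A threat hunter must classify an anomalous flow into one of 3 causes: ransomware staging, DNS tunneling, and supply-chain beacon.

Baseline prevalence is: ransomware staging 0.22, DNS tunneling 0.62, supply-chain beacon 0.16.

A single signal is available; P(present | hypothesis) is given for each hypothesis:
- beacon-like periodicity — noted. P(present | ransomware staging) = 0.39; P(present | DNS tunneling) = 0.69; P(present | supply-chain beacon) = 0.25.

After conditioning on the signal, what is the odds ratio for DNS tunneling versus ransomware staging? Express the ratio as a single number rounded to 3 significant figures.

4.99

The normalizing constant cancels in an odds ratio, so compute prior × likelihood for the two hypotheses only:
  DNS tunneling: 0.62 × 0.69 = 0.4278
  ransomware staging: 0.22 × 0.39 = 0.0858
Odds(DNS tunneling : ransomware staging) = 0.4278 / 0.0858 ≈ 4.99.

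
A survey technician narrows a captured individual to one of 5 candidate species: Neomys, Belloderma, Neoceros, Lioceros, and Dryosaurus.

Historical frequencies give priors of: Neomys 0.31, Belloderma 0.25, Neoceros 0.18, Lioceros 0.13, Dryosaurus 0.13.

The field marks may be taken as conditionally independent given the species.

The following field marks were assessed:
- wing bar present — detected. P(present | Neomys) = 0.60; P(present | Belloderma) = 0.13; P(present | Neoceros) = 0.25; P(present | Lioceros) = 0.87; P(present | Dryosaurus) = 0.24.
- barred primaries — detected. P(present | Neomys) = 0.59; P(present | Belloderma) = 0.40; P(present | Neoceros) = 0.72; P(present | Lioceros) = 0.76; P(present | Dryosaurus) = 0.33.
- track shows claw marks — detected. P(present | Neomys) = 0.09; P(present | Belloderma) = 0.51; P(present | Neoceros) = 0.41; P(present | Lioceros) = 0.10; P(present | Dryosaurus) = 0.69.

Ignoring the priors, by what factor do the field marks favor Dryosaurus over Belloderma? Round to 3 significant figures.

Take the product of per-field mark likelihoods under each hypothesis, then divide.
  Dryosaurus: 0.24 × 0.33 × 0.69 = 0.054648
  Belloderma: 0.13 × 0.40 × 0.51 = 0.02652
Bayes factor = 0.054648 / 0.02652 ≈ 2.06

2.06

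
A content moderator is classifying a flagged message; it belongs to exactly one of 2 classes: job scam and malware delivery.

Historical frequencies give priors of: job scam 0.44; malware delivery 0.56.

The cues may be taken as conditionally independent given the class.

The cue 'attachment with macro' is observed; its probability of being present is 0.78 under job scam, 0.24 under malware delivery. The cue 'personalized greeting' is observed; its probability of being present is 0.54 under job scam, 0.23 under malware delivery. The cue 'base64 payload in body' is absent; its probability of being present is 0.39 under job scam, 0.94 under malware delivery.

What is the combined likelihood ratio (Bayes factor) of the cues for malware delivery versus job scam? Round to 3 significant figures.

0.0129

Joint likelihood of the cue pattern under each hypothesis (using 1 − P(present | H) for each absent cue):
  malware delivery: 0.24 × 0.23 × (1 − 0.94) = 0.003312
  job scam: 0.78 × 0.54 × (1 − 0.39) = 0.25693
Bayes factor = 0.003312 / 0.25693 ≈ 0.0129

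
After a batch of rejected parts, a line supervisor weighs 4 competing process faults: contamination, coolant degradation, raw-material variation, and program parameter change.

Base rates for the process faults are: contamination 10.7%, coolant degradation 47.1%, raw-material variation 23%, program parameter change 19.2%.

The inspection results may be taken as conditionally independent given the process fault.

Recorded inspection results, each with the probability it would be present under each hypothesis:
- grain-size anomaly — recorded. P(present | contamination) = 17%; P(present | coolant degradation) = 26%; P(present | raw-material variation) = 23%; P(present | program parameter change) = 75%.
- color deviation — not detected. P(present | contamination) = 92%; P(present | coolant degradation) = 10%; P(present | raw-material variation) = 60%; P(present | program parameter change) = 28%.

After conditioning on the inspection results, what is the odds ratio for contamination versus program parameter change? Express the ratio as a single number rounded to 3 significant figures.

The normalizing constant cancels in an odds ratio, so compute prior × likelihood for the two hypotheses only (using 1 − P(present | H) for each absent inspection result):
  contamination: 0.107 × 0.17 × (1 − 0.92) = 0.0014552
  program parameter change: 0.192 × 0.75 × (1 − 0.28) = 0.10368
Odds(contamination : program parameter change) = 0.0014552 / 0.10368 ≈ 0.0140.

0.0140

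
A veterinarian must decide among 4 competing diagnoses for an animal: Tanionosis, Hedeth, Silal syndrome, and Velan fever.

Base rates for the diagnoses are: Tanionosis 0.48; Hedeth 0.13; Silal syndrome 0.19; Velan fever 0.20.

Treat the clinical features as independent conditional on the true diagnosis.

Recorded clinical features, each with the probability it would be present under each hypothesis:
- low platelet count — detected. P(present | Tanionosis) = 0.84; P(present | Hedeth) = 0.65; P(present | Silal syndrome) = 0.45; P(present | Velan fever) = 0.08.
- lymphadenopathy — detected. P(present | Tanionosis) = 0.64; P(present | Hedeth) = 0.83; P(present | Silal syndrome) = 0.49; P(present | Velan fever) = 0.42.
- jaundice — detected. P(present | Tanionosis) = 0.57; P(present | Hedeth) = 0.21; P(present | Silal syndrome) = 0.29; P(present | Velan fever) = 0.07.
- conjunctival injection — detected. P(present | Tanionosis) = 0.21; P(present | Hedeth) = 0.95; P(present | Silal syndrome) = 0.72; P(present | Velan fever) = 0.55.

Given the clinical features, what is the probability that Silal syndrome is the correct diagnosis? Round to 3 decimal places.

0.162

For each hypothesis, the unnormalized posterior weight is prior × product of the clinical feature likelihoods:
  Tanionosis: 0.48 × 0.84 × 0.64 × 0.57 × 0.21 = 0.030888
  Hedeth: 0.13 × 0.65 × 0.83 × 0.21 × 0.95 = 0.013992
  Silal syndrome: 0.19 × 0.45 × 0.49 × 0.29 × 0.72 = 0.0087477
  Velan fever: 0.20 × 0.08 × 0.42 × 0.07 × 0.55 = 0.00025872
The unnormalized weights sum to 0.053887.
P(Silal syndrome | evidence) = 0.0087477 / 0.053887 ≈ 0.162.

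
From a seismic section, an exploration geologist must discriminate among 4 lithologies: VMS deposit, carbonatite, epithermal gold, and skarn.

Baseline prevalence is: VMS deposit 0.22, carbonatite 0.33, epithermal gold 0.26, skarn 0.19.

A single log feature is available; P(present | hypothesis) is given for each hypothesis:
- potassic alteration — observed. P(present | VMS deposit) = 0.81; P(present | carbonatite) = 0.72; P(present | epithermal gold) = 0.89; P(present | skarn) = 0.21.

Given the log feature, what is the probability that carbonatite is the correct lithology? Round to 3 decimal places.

Multiply each prior by the likelihood of the log feature:
  VMS deposit: 0.22 × 0.81 = 0.1782
  carbonatite: 0.33 × 0.72 = 0.2376
  epithermal gold: 0.26 × 0.89 = 0.2314
  skarn: 0.19 × 0.21 = 0.0399
Marginal likelihood of the evidence = 0.6871.
P(carbonatite | evidence) = 0.2376 / 0.6871 ≈ 0.346.

0.346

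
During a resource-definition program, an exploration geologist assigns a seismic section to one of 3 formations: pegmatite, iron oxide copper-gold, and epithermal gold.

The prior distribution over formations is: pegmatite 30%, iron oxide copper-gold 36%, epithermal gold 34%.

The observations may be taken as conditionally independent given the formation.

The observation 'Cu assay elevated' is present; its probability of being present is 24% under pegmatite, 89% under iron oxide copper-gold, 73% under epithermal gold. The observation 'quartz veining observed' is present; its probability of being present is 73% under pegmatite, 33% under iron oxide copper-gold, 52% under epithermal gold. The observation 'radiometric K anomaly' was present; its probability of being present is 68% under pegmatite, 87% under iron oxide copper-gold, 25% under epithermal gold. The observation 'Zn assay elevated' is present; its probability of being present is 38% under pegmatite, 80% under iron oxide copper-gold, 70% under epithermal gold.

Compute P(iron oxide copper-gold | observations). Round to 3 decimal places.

0.670

For each hypothesis, the unnormalized posterior weight is prior × product of the observation likelihoods:
  pegmatite: 0.30 × 0.24 × 0.73 × 0.68 × 0.38 = 0.013582
  iron oxide copper-gold: 0.36 × 0.89 × 0.33 × 0.87 × 0.80 = 0.073589
  epithermal gold: 0.34 × 0.73 × 0.52 × 0.25 × 0.70 = 0.022586
Normalizing constant Z = 0.013582 + 0.073589 + 0.022586 = 0.10976.
P(iron oxide copper-gold | evidence) = 0.073589 / 0.10976 ≈ 0.670.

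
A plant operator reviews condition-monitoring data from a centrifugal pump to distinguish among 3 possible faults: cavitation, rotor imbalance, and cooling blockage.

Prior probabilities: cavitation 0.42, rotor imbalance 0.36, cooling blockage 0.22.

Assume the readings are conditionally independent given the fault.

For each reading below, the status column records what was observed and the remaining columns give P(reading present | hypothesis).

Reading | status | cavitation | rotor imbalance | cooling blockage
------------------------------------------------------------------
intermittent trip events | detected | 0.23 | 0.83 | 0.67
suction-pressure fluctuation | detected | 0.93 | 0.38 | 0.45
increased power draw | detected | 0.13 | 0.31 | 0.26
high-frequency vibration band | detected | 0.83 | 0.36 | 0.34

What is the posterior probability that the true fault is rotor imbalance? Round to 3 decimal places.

For each hypothesis, the unnormalized posterior weight is prior × product of the reading likelihoods:
  cavitation: 0.42 × 0.23 × 0.93 × 0.13 × 0.83 = 0.0096935
  rotor imbalance: 0.36 × 0.83 × 0.38 × 0.31 × 0.36 = 0.012672
  cooling blockage: 0.22 × 0.67 × 0.45 × 0.26 × 0.34 = 0.0058636
Marginal likelihood of the evidence = 0.028229.
P(rotor imbalance | evidence) = 0.012672 / 0.028229 ≈ 0.449.

0.449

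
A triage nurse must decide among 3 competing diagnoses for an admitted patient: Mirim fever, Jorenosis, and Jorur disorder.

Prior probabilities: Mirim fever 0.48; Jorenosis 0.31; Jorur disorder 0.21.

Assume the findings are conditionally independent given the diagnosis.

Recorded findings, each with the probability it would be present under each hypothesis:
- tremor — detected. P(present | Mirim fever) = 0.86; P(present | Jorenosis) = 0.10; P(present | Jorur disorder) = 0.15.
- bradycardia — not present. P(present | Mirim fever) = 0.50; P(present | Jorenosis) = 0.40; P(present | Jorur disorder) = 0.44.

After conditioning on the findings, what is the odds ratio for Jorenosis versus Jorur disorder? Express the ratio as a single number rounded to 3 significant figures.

Posterior odds equal prior odds times the likelihood ratio; only the two competing hypotheses matter (using 1 − P(present | H) for each absent finding).
  Jorenosis: 0.31 × 0.10 × (1 − 0.40) = 0.0186
  Jorur disorder: 0.21 × 0.15 × (1 − 0.44) = 0.01764
Odds(Jorenosis : Jorur disorder) = 0.0186 / 0.01764 ≈ 1.05.

1.05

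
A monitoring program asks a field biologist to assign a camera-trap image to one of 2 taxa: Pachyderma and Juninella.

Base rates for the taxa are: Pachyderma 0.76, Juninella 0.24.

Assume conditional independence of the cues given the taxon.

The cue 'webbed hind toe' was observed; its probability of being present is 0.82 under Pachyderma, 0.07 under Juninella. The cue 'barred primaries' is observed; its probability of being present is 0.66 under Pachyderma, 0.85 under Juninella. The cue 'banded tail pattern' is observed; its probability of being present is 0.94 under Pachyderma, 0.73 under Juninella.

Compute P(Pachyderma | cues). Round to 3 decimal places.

Multiply each prior by the joint likelihood of the cue pattern:
  Pachyderma: 0.76 × 0.82 × 0.66 × 0.94 = 0.38663
  Juninella: 0.24 × 0.07 × 0.85 × 0.73 = 0.010424
The unnormalized weights sum to 0.39706.
P(Pachyderma | evidence) = 0.38663 / 0.39706 ≈ 0.974.

0.974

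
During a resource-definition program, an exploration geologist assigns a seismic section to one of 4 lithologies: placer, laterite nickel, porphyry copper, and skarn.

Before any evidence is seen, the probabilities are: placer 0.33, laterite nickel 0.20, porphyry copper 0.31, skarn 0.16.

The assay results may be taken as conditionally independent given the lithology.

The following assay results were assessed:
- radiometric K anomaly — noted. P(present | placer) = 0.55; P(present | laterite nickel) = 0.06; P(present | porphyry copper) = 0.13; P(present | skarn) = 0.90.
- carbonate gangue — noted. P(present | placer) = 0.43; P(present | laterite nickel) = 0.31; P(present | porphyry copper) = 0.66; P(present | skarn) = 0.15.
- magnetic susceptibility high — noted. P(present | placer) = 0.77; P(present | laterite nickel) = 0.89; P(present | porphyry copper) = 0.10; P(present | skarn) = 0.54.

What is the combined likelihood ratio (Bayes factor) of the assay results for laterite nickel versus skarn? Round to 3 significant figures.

0.227

Take the product of per-assay result likelihoods under each hypothesis, then divide.
  laterite nickel: 0.06 × 0.31 × 0.89 = 0.016554
  skarn: 0.90 × 0.15 × 0.54 = 0.0729
Bayes factor = 0.016554 / 0.0729 ≈ 0.227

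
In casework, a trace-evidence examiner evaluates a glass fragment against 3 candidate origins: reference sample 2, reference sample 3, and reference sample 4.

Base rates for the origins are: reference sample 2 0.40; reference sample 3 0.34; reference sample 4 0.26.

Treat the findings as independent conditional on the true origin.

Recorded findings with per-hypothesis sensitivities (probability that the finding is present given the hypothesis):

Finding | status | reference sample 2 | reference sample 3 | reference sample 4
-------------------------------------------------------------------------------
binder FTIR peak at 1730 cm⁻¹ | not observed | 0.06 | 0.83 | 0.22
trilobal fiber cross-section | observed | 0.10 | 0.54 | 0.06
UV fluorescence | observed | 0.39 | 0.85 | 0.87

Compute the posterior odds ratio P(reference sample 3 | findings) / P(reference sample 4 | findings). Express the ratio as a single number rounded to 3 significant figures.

Posterior odds equal prior odds times the likelihood ratio; only the two competing hypotheses matter (using 1 − P(present | H) for each absent finding).
  reference sample 3: 0.34 × (1 − 0.83) × 0.54 × 0.85 = 0.02653
  reference sample 4: 0.26 × (1 − 0.22) × 0.06 × 0.87 = 0.010586
Posterior odds = 0.02653 / 0.010586 ≈ 2.51.

2.51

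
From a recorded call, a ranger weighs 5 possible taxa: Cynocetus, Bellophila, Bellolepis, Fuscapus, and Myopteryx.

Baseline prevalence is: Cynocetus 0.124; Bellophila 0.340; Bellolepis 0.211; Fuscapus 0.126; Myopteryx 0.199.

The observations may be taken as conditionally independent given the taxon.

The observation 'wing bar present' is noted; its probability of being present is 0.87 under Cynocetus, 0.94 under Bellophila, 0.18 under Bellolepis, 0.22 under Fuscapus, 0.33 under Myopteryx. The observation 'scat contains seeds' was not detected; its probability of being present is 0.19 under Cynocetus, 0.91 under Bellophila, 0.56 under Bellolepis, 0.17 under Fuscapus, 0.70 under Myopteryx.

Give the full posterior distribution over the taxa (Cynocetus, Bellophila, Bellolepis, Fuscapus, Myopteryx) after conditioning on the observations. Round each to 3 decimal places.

By Bayes' rule with conditional independence, the unnormalized weight for each hypothesis is prior × ∏ likelihoods (using 1 − P(present | H) for each absent observation):
  Cynocetus: 0.124 × 0.87 × (1 − 0.19) = 0.087383
  Bellophila: 0.340 × 0.94 × (1 − 0.91) = 0.028764
  Bellolepis: 0.211 × 0.18 × (1 − 0.56) = 0.016711
  Fuscapus: 0.126 × 0.22 × (1 − 0.17) = 0.023008
  Myopteryx: 0.199 × 0.33 × (1 − 0.70) = 0.019701
Normalizing constant Z = 0.087383 + 0.028764 + 0.016711 + 0.023008 + 0.019701 = 0.17557.
P(Cynocetus | evidence) = 0.087383 / 0.17557 ≈ 0.498
P(Bellophila | evidence) = 0.028764 / 0.17557 ≈ 0.164
P(Bellolepis | evidence) = 0.016711 / 0.17557 ≈ 0.095
P(Fuscapus | evidence) = 0.023008 / 0.17557 ≈ 0.131
P(Myopteryx | evidence) = 0.019701 / 0.17557 ≈ 0.112

0.498, 0.164, 0.095, 0.131, 0.112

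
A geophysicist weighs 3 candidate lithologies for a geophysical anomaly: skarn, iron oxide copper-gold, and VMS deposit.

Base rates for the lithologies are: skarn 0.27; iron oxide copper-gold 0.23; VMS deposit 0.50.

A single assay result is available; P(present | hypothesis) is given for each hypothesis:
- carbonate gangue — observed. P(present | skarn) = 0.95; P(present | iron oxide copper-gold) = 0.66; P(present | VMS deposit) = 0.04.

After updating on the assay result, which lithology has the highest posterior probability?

For each hypothesis, the unnormalized posterior weight is prior × likelihood:
  skarn: 0.27 × 0.95 = 0.2565
  iron oxide copper-gold: 0.23 × 0.66 = 0.1518
  VMS deposit: 0.50 × 0.04 = 0.02
The unnormalized weights sum to 0.4283.
P(skarn | evidence) ≈ 0.2565 / 0.4283 ≈ 0.599
P(iron oxide copper-gold | evidence) ≈ 0.1518 / 0.4283 ≈ 0.354
P(VMS deposit | evidence) ≈ 0.02 / 0.4283 ≈ 0.047
The largest is 0.599, so skarn is most probable.

skarn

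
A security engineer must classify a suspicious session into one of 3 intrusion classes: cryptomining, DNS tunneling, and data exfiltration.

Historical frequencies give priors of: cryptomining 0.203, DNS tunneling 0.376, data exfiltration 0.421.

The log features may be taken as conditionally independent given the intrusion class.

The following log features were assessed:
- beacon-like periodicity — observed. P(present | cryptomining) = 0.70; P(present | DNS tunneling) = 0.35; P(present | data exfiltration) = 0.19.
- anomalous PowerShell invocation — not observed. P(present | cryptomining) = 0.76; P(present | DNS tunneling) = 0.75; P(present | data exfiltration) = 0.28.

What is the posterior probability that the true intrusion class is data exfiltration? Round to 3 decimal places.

0.462

For each hypothesis, the unnormalized posterior weight is prior × product of the log feature likelihoods (using 1 − P(present | H) for each absent log feature):
  cryptomining: 0.203 × 0.70 × (1 − 0.76) = 0.034104
  DNS tunneling: 0.376 × 0.35 × (1 − 0.75) = 0.0329
  data exfiltration: 0.421 × 0.19 × (1 − 0.28) = 0.057593
Marginal likelihood of the evidence = 0.1246.
P(data exfiltration | evidence) = 0.057593 / 0.1246 ≈ 0.462.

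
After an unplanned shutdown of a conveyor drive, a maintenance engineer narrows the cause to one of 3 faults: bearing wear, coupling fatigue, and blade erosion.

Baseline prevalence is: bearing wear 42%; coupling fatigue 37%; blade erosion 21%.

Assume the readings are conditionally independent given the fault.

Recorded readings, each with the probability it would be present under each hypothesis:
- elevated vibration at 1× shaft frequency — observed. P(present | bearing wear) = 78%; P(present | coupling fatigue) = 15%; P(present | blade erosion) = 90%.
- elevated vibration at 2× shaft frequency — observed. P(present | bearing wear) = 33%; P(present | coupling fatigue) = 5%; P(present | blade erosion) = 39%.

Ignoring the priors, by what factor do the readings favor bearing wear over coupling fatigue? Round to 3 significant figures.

Take the product of per-reading likelihoods under each hypothesis, then divide.
  bearing wear: 0.78 × 0.33 = 0.2574
  coupling fatigue: 0.15 × 0.05 = 0.0075
Bayes factor = 0.2574 / 0.0075 ≈ 34.3

34.3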